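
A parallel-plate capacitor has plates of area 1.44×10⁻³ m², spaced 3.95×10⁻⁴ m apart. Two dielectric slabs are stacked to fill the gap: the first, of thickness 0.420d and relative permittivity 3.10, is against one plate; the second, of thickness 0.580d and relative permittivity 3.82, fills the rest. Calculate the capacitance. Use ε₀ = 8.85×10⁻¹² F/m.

Stacked slabs ⇒ two capacitors in series, each with the full plate area.
C₁ = κ₁ε₀A/d₁ = 3.10 × 8.85×10⁻¹² × 1.44×10⁻³ / 1.66×10⁻⁴ = 2.38×10⁻¹⁰ F.
C₂ = κ₂ε₀A/d₂ = 3.82 × 8.85×10⁻¹² × 1.44×10⁻³ / 2.29×10⁻⁴ = 2.12×10⁻¹⁰ F.
C = (1/C₁ + 1/C₂)⁻¹ = 1.12×10⁻¹⁰ F.

C ≈ 112 pF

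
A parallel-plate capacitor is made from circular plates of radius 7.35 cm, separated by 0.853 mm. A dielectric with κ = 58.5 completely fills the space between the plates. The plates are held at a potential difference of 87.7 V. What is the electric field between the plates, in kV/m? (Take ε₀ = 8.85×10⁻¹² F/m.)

E ≈ 103 kV/m

E = V/d = 87.7 / 8.53×10⁻⁴ = 1.03×10⁵ V/m.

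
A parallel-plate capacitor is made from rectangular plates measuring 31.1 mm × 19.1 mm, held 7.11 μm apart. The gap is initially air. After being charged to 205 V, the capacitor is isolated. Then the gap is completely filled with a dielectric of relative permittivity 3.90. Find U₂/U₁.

Isolated ⇒ Q is held fixed.
C₂ = 3.90 C₁ and U = Q²/(2C), so U₂/U₁ = C₁/C₂ = 0.256.

U₂/U₁ ≈ 0.256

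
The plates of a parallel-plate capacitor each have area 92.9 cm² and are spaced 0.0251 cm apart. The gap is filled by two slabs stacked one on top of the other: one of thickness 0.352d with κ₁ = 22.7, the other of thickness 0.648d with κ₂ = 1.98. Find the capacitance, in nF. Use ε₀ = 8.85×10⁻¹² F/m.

C ≈ 0.956 nF

A = 92.9 cm² = 9.29×10⁻³ m².
Stacked slabs ⇒ two capacitors in series, each with the full plate area.
C₁ = κ₁ε₀A/d₁ = 22.7 × 8.85×10⁻¹² × 9.29×10⁻³ / 8.84×10⁻⁵ = 2.11×10⁻⁸ F.
C₂ = κ₂ε₀A/d₂ = 1.98 × 8.85×10⁻¹² × 9.29×10⁻³ / 1.63×10⁻⁴ = 1.00×10⁻⁹ F.
C = (1/C₁ + 1/C₂)⁻¹ = 9.56×10⁻¹⁰ F.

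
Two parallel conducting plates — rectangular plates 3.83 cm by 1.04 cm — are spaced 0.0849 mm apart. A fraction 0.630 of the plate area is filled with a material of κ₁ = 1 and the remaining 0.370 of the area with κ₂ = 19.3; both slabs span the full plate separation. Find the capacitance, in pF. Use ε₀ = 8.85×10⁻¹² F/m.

A = 3.83 × 1.04 cm² = 3.98×10⁻⁴ m².
Side-by-side slabs ⇒ two capacitors in parallel, each spanning the full gap.
C₁ = κ₁ε₀A₁/d = 1.00 × 8.85×10⁻¹² × 2.51×10⁻⁴ / 8.49×10⁻⁵ = 2.62×10⁻¹¹ F.
C₂ = κ₂ε₀A₂/d = 19.3 × 8.85×10⁻¹² × 1.47×10⁻⁴ / 8.49×10⁻⁵ = 2.97×10⁻¹⁰ F.
C = C₁ + C₂ = 3.23×10⁻¹⁰ F.

323 pF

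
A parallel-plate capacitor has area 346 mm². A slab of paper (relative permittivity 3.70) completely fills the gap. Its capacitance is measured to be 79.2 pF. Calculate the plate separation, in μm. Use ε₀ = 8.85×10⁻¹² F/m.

A = 346 mm² = 3.46×10⁻⁴ m².
d = κε₀A/C = 3.70 × 8.85×10⁻¹² × 3.46×10⁻⁴ / 7.92×10⁻¹¹ = 1.43×10⁻⁴ m.

d ≈ 143 μm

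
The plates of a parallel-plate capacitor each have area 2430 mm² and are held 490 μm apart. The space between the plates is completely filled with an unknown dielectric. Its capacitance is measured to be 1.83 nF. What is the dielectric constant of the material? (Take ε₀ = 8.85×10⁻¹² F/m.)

41.7

A = 2430 mm² = 2.43×10⁻³ m².
κ = Cd/(ε₀A) = 1.83×10⁻⁹ × 4.90×10⁻⁴ / (8.85×10⁻¹² × 2.43×10⁻³) = 41.7.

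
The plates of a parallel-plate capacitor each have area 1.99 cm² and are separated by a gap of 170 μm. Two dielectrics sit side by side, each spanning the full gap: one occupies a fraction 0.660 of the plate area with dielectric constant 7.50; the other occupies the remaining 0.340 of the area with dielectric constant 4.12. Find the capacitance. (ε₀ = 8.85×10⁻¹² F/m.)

A = 1.99 cm² = 1.99×10⁻⁴ m².
Side-by-side slabs ⇒ two capacitors in parallel, each spanning the full gap.
C₁ = κ₁ε₀A₁/d = 7.50 × 8.85×10⁻¹² × 1.31×10⁻⁴ / 1.70×10⁻⁴ = 5.13×10⁻¹¹ F.
C₂ = κ₂ε₀A₂/d = 4.12 × 8.85×10⁻¹² × 6.77×10⁻⁵ / 1.70×10⁻⁴ = 1.45×10⁻¹¹ F.
C = C₁ + C₂ = 6.58×10⁻¹¹ F.

C ≈ 65.8 pF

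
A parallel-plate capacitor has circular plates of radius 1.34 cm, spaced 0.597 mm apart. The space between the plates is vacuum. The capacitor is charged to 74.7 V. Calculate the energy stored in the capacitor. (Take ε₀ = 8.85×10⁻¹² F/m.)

A = π(1.34 cm)² = 5.64×10⁻⁴ m².
C = ε₀A/d = 8.85×10⁻¹² × 5.64×10⁻⁴ / 5.97×10⁻⁴ = 8.36×10⁻¹² F.
U = ½CV² = ½ × 8.36×10⁻¹² × (74.7)² = 2.33×10⁻⁸ J.

U ≈ 23.3 nJ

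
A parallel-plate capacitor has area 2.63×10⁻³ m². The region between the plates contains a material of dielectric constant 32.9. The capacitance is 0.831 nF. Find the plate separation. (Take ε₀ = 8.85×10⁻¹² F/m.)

d = κε₀A/C = 32.9 × 8.85×10⁻¹² × 2.63×10⁻³ / 8.31×10⁻¹⁰ = 9.21×10⁻⁴ m.

d ≈ 0.921 mm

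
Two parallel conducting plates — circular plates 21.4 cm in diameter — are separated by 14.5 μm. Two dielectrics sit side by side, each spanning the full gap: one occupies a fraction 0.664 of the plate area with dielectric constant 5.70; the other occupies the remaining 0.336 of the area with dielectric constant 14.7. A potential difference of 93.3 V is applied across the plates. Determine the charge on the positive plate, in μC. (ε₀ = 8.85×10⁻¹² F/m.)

Q ≈ 17.9 μC

A = π(21.4/2 cm)² = 3.60×10⁻² m².
Side-by-side slabs ⇒ two capacitors in parallel, each spanning the full gap.
C₁ = κ₁ε₀A₁/d = 5.70 × 8.85×10⁻¹² × 2.39×10⁻² / 1.45×10⁻⁵ = 8.31×10⁻⁸ F.
C₂ = κ₂ε₀A₂/d = 14.7 × 8.85×10⁻¹² × 1.21×10⁻² / 1.45×10⁻⁵ = 1.08×10⁻⁷ F.
C = C₁ + C₂ = 1.92×10⁻⁷ F.
Q = CV = 1.92×10⁻⁷ × 93.3 = 1.79×10⁻⁵ C.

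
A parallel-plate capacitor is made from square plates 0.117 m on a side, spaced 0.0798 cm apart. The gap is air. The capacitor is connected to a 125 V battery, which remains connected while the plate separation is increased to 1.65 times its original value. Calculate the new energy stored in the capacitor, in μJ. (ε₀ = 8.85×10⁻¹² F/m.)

U ≈ 0.719 μJ

A = (0.117 m)² = 1.37×10⁻² m².
Initially C₁ = ε₀A/d = 8.85×10⁻¹² × 1.37×10⁻² / 7.98×10⁻⁴ = 1.52×10⁻¹⁰ F.
U₁ = 1.19×10⁻⁶ J.
Battery connected ⇒ V is held fixed. C₂ = 0.606 C₁ and U = ½CV², so U₂/U₁ = C₂/C₁ = 0.606.
U₂ = 0.606 × 1.19×10⁻⁶ = 7.19×10⁻⁷ J.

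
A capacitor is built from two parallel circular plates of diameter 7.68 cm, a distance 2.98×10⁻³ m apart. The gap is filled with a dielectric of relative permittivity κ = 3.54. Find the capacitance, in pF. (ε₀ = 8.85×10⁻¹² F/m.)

C ≈ 48.7 pF

A = π(7.68/2 cm)² = 4.63×10⁻³ m².
C = κε₀A/d = 3.54 × 8.85×10⁻¹² × 4.63×10⁻³ / 2.98×10⁻³ = 4.87×10⁻¹¹ F.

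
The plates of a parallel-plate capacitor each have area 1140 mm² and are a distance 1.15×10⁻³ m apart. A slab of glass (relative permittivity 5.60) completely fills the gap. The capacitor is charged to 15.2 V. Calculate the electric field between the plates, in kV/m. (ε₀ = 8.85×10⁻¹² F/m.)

E = V/d = 15.2 / 1.15×10⁻³ = 1.32×10⁴ V/m.

13.2 kV/m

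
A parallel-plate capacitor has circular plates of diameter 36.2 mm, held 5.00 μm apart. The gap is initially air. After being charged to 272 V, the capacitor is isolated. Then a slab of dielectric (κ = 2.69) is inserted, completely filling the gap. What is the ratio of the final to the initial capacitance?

C₂/C₁ ≈ 2.69

C = κε₀A/d scales with κ, so C₂/C₁ = κ = 2.69.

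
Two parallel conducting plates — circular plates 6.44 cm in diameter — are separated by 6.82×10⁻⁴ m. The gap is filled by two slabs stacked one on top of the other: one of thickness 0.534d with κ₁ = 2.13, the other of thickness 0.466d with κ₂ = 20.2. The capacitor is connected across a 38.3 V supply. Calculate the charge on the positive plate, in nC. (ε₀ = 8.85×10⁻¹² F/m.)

A = π(6.44/2 cm)² = 3.26×10⁻³ m².
Stacked slabs ⇒ two capacitors in series, each with the full plate area.
C₁ = κ₁ε₀A/d₁ = 2.13 × 8.85×10⁻¹² × 3.26×10⁻³ / 3.64×10⁻⁴ = 1.69×10⁻¹⁰ F.
C₂ = κ₂ε₀A/d₂ = 20.2 × 8.85×10⁻¹² × 3.26×10⁻³ / 3.18×10⁻⁴ = 1.83×10⁻⁹ F.
C = (1/C₁ + 1/C₂)⁻¹ = 1.54×10⁻¹⁰ F.
Q = CV = 1.54×10⁻¹⁰ × 38.3 = 5.91×10⁻⁹ C.

Q ≈ 5.91 nC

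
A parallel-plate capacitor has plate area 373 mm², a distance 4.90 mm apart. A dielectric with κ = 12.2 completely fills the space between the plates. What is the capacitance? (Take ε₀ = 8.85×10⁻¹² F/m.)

A = 373 mm² = 3.73×10⁻⁴ m².
C = κε₀A/d = 12.2 × 8.85×10⁻¹² × 3.73×10⁻⁴ / 4.90×10⁻³ = 8.22×10⁻¹² F.

8.22 pF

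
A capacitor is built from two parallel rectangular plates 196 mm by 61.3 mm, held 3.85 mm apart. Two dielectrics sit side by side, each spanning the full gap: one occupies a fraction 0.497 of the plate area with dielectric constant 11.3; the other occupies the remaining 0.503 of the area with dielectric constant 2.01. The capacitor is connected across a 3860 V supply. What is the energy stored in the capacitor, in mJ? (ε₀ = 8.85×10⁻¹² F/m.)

1.36 mJ

A = 196 × 61.3 mm² = 1.20×10⁻² m².
Side-by-side slabs ⇒ two capacitors in parallel, each spanning the full gap.
C₁ = κ₁ε₀A₁/d = 11.3 × 8.85×10⁻¹² × 5.97×10⁻³ / 3.85×10⁻³ = 1.55×10⁻¹⁰ F.
C₂ = κ₂ε₀A₂/d = 2.01 × 8.85×10⁻¹² × 6.04×10⁻³ / 3.85×10⁻³ = 2.79×10⁻¹¹ F.
C = C₁ + C₂ = 1.83×10⁻¹⁰ F.
U = ½CV² = ½ × 1.83×10⁻¹⁰ × (3860)² = 1.36×10⁻³ J.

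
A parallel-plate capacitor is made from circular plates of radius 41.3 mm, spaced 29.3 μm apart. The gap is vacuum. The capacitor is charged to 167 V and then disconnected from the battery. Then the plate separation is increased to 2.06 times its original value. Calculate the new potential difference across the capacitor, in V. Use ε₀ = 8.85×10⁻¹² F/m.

V ≈ 344 V

A = π(41.3 mm)² = 5.36×10⁻³ m².
Initially C₁ = ε₀A/d = 8.85×10⁻¹² × 5.36×10⁻³ / 2.93×10⁻⁵ = 1.62×10⁻⁹ F.
V₁ = 1.67×10² V.
Isolated ⇒ Q is held fixed. C₂ = 0.485 C₁ and V = Q/C, so V₂/V₁ = C₁/C₂ = 2.06.
V₂ = 2.06 × 1.67×10² = 3.44×10² V.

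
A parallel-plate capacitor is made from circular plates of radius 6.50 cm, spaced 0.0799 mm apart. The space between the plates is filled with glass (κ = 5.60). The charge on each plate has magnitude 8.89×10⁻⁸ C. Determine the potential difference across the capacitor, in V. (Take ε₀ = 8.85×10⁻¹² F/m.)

V ≈ 10.8 V

A = π(6.50 cm)² = 1.33×10⁻² m².
C = κε₀A/d = 5.60 × 8.85×10⁻¹² × 1.33×10⁻² / 7.99×10⁻⁵ = 8.23×10⁻⁹ F.
V = Q/C = 8.89×10⁻⁸ / 8.23×10⁻⁹ = 10.8 V.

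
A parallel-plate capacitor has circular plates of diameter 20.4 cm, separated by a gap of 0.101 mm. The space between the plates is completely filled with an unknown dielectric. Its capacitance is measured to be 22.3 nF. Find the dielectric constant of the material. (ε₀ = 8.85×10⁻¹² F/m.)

κ ≈ 7.79

A = π(20.4/2 cm)² = 3.27×10⁻² m².
κ = Cd/(ε₀A) = 2.23×10⁻⁸ × 1.01×10⁻⁴ / (8.85×10⁻¹² × 3.27×10⁻²) = 7.79.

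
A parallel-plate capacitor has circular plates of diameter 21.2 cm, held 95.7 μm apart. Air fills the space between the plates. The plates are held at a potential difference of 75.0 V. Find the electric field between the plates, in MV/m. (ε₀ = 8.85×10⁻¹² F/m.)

0.784 MV/m

E = V/d = 75.0 / 9.57×10⁻⁵ = 7.84×10⁵ V/m.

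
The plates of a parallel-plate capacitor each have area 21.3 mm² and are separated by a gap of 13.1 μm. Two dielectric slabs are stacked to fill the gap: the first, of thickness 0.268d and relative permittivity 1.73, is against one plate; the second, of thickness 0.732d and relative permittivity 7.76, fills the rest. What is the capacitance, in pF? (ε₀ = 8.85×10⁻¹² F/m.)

57.7 pF

A = 21.3 mm² = 2.13×10⁻⁵ m².
Stacked slabs ⇒ two capacitors in series, each with the full plate area.
C₁ = κ₁ε₀A/d₁ = 1.73 × 8.85×10⁻¹² × 2.13×10⁻⁵ / 3.51×10⁻⁶ = 9.29×10⁻¹¹ F.
C₂ = κ₂ε₀A/d₂ = 7.76 × 8.85×10⁻¹² × 2.13×10⁻⁵ / 9.59×10⁻⁶ = 1.53×10⁻¹⁰ F.
C = (1/C₁ + 1/C₂)⁻¹ = 5.77×10⁻¹¹ F.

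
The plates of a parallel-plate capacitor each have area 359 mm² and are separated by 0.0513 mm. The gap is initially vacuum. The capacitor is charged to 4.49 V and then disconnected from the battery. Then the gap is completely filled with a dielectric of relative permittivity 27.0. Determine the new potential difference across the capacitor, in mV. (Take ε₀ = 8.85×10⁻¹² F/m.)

V ≈ 166 mV

A = 359 mm² = 3.59×10⁻⁴ m².
Initially C₁ = ε₀A/d = 8.85×10⁻¹² × 3.59×10⁻⁴ / 5.13×10⁻⁵ = 6.19×10⁻¹¹ F.
V₁ = 4.49 V.
Isolated ⇒ Q is held fixed. C₂ = 27.0 C₁ and V = Q/C, so V₂/V₁ = C₁/C₂ = 0.0370.
V₂ = 0.0370 × 4.49 = 0.166 V.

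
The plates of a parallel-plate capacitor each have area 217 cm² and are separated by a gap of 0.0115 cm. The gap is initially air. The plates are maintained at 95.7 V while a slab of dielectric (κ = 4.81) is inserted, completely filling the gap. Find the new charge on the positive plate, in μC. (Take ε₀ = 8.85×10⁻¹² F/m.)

Q ≈ 0.769 μC

A = 217 cm² = 2.17×10⁻² m².
Initially C₁ = ε₀A/d = 8.85×10⁻¹² × 2.17×10⁻² / 1.15×10⁻⁴ = 1.67×10⁻⁹ F.
Q₁ = 1.60×10⁻⁷ C.
Battery connected ⇒ V is held fixed. C₂ = 4.81 C₁ and Q = CV, so Q₂/Q₁ = C₂/C₁ = 4.81.
Q₂ = 4.81 × 1.60×10⁻⁷ = 7.69×10⁻⁷ C.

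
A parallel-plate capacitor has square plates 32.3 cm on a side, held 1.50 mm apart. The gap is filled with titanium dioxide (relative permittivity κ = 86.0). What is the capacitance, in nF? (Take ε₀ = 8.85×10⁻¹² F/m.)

A = (32.3 cm)² = 0.104 m².
C = κε₀A/d = 86.0 × 8.85×10⁻¹² × 0.104 / 1.50×10⁻³ = 5.29×10⁻⁸ F.

C ≈ 52.9 nF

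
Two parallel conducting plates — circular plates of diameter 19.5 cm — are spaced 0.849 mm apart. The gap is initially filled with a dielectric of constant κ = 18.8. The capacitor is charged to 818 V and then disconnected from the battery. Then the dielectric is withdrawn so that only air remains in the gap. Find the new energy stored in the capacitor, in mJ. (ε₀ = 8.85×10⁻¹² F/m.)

A = π(19.5/2 cm)² = 2.99×10⁻² m².
Initially C₁ = κε₀A/d = 18.8 × 8.85×10⁻¹² × 2.99×10⁻² / 8.49×10⁻⁴ = 5.85×10⁻⁹ F.
U₁ = 1.96×10⁻³ J.
Isolated ⇒ Q is held fixed. C₂ = 0.0532 C₁ and U = Q²/(2C), so U₂/U₁ = C₁/C₂ = 18.8.
U₂ = 18.8 × 1.96×10⁻³ = 3.68×10⁻² J.

36.8 mJ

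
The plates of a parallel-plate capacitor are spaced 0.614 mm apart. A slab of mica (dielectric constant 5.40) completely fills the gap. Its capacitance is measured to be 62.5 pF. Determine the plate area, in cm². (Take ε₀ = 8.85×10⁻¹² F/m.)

8.03 cm²

A = Cd/(κε₀) = 6.25×10⁻¹¹ × 6.14×10⁻⁴ / (5.40 × 8.85×10⁻¹²) = 8.03×10⁻⁴ m².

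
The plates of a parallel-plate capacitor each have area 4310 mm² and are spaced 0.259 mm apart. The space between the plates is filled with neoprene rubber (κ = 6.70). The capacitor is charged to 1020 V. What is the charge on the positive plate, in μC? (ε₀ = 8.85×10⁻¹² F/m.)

A = 4310 mm² = 4.31×10⁻³ m².
C = κε₀A/d = 6.70 × 8.85×10⁻¹² × 4.31×10⁻³ / 2.59×10⁻⁴ = 9.87×10⁻¹⁰ F.
Q = CV = 9.87×10⁻¹⁰ × 1020 = 1.01×10⁻⁶ C.

1.01 μC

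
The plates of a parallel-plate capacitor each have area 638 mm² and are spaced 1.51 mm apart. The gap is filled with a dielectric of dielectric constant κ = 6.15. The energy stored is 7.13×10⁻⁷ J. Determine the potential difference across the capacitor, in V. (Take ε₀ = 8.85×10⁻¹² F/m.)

A = 638 mm² = 6.38×10⁻⁴ m².
C = κε₀A/d = 6.15 × 8.85×10⁻¹² × 6.38×10⁻⁴ / 1.51×10⁻³ = 2.30×10⁻¹¹ F.
V = √(2U/C) = √(2 × 7.13×10⁻⁷ / 2.30×10⁻¹¹) = 2.49×10² V.

V ≈ 249 V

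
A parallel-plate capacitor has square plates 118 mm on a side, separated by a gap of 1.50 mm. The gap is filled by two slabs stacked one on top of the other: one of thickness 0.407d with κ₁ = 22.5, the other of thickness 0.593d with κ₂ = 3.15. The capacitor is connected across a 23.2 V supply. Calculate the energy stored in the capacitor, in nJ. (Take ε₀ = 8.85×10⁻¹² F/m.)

A = (118 mm)² = 1.39×10⁻² m².
Stacked slabs ⇒ two capacitors in series, each with the full plate area.
C₁ = κ₁ε₀A/d₁ = 22.5 × 8.85×10⁻¹² × 1.39×10⁻² / 6.10×10⁻⁴ = 4.54×10⁻⁹ F.
C₂ = κ₂ε₀A/d₂ = 3.15 × 8.85×10⁻¹² × 1.39×10⁻² / 8.90×10⁻⁴ = 4.36×10⁻¹⁰ F.
C = (1/C₁ + 1/C₂)⁻¹ = 3.98×10⁻¹⁰ F.
U = ½CV² = ½ × 3.98×10⁻¹⁰ × (23.2)² = 1.07×10⁻⁷ J.

U ≈ 107 nJ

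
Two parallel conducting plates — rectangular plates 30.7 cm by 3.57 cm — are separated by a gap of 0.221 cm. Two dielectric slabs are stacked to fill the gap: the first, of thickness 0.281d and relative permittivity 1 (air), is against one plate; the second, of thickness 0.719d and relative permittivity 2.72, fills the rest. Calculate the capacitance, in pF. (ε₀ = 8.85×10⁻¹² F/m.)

80.5 pF

A = 30.7 × 3.57 cm² = 1.10×10⁻² m².
Stacked slabs ⇒ two capacitors in series, each with the full plate area.
C₁ = κ₁ε₀A/d₁ = 1.00 × 8.85×10⁻¹² × 1.10×10⁻² / 6.21×10⁻⁴ = 1.56×10⁻¹⁰ F.
C₂ = κ₂ε₀A/d₂ = 2.72 × 8.85×10⁻¹² × 1.10×10⁻² / 1.59×10⁻³ = 1.66×10⁻¹⁰ F.
C = (1/C₁ + 1/C₂)⁻¹ = 8.05×10⁻¹¹ F.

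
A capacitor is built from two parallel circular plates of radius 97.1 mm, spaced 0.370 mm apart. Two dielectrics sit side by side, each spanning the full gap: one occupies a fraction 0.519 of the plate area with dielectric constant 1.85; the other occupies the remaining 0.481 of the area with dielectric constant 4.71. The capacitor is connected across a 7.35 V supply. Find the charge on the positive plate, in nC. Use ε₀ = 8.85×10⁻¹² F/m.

A = π(97.1 mm)² = 2.96×10⁻² m².
Side-by-side slabs ⇒ two capacitors in parallel, each spanning the full gap.
C₁ = κ₁ε₀A₁/d = 1.85 × 8.85×10⁻¹² × 1.54×10⁻² / 3.70×10⁻⁴ = 6.80×10⁻¹⁰ F.
C₂ = κ₂ε₀A₂/d = 4.71 × 8.85×10⁻¹² × 1.42×10⁻² / 3.70×10⁻⁴ = 1.61×10⁻⁹ F.
C = C₁ + C₂ = 2.29×10⁻⁹ F.
Q = CV = 2.29×10⁻⁹ × 7.35 = 1.68×10⁻⁸ C.

16.8 nC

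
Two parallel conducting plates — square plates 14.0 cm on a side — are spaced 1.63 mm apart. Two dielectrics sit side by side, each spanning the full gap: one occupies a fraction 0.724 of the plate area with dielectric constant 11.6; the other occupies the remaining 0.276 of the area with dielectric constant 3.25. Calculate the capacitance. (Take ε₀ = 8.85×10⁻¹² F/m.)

0.989 nF

A = (14.0 cm)² = 1.96×10⁻² m².
Side-by-side slabs ⇒ two capacitors in parallel, each spanning the full gap.
C₁ = κ₁ε₀A₁/d = 11.6 × 8.85×10⁻¹² × 1.42×10⁻² / 1.63×10⁻³ = 8.94×10⁻¹⁰ F.
C₂ = κ₂ε₀A₂/d = 3.25 × 8.85×10⁻¹² × 5.41×10⁻³ / 1.63×10⁻³ = 9.55×10⁻¹¹ F.
C = C₁ + C₂ = 9.89×10⁻¹⁰ F.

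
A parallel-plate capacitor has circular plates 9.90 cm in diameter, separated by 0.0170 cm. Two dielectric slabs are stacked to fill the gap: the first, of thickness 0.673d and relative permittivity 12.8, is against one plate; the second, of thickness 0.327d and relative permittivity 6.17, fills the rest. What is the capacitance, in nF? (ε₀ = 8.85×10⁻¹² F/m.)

3.80 nF

A = π(9.90/2 cm)² = 7.70×10⁻³ m².
Stacked slabs ⇒ two capacitors in series, each with the full plate area.
C₁ = κ₁ε₀A/d₁ = 12.8 × 8.85×10⁻¹² × 7.70×10⁻³ / 1.14×10⁻⁴ = 7.62×10⁻⁹ F.
C₂ = κ₂ε₀A/d₂ = 6.17 × 8.85×10⁻¹² × 7.70×10⁻³ / 5.56×10⁻⁵ = 7.56×10⁻⁹ F.
C = (1/C₁ + 1/C₂)⁻¹ = 3.80×10⁻⁹ F.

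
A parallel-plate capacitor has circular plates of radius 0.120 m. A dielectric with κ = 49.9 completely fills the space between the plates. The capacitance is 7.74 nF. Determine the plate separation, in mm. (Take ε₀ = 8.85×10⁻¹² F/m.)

A = π(0.120 m)² = 4.52×10⁻² m².
d = κε₀A/C = 49.9 × 8.85×10⁻¹² × 4.52×10⁻² / 7.74×10⁻⁹ = 2.58×10⁻³ m.

2.58 mm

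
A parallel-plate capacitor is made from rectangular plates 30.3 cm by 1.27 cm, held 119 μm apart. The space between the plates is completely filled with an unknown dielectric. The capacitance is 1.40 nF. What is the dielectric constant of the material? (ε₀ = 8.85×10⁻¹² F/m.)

4.89

A = 30.3 × 1.27 cm² = 3.85×10⁻³ m².
κ = Cd/(ε₀A) = 1.40×10⁻⁹ × 1.19×10⁻⁴ / (8.85×10⁻¹² × 3.85×10⁻³) = 4.89.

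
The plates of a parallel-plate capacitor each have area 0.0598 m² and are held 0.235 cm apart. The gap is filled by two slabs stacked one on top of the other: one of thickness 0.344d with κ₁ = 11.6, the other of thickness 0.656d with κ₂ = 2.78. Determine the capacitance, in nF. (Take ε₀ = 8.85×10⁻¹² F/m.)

C ≈ 0.848 nF

Stacked slabs ⇒ two capacitors in series, each with the full plate area.
C₁ = κ₁ε₀A/d₁ = 11.6 × 8.85×10⁻¹² × 5.98×10⁻² / 8.08×10⁻⁴ = 7.59×10⁻⁹ F.
C₂ = κ₂ε₀A/d₂ = 2.78 × 8.85×10⁻¹² × 5.98×10⁻² / 1.54×10⁻³ = 9.54×10⁻¹⁰ F.
C = (1/C₁ + 1/C₂)⁻¹ = 8.48×10⁻¹⁰ F.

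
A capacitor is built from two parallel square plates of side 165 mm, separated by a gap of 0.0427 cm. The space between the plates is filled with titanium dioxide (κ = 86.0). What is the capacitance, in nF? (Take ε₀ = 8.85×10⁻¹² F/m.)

C ≈ 48.5 nF

A = (165 mm)² = 2.72×10⁻² m².
C = κε₀A/d = 86.0 × 8.85×10⁻¹² × 2.72×10⁻² / 4.27×10⁻⁴ = 4.85×10⁻⁸ F.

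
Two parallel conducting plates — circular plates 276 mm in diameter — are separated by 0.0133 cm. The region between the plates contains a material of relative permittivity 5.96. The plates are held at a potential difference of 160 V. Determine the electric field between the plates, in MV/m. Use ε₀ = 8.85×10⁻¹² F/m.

E ≈ 1.20 MV/m

E = V/d = 160 / 1.33×10⁻⁴ = 1.20×10⁶ V/m.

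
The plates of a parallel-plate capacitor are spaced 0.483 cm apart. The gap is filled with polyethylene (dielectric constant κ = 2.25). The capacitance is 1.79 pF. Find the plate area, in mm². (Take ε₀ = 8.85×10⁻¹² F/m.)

A ≈ 434 mm²

A = Cd/(κε₀) = 1.79×10⁻¹² × 4.83×10⁻³ / (2.25 × 8.85×10⁻¹²) = 4.34×10⁻⁴ m².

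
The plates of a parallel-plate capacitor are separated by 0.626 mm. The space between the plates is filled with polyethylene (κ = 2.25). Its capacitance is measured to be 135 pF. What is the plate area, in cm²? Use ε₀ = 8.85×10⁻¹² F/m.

42.4 cm²

A = Cd/(κε₀) = 1.35×10⁻¹⁰ × 6.26×10⁻⁴ / (2.25 × 8.85×10⁻¹²) = 4.24×10⁻³ m².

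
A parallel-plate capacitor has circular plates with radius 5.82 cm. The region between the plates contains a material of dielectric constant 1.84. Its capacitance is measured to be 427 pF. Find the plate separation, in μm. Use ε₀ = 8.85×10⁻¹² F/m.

406 μm

A = π(5.82 cm)² = 1.06×10⁻² m².
d = κε₀A/C = 1.84 × 8.85×10⁻¹² × 1.06×10⁻² / 4.27×10⁻¹⁰ = 4.06×10⁻⁴ m.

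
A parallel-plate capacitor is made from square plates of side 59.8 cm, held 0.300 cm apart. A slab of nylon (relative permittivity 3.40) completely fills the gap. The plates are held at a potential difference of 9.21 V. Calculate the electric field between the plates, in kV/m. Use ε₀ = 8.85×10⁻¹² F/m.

E = V/d = 9.21 / 3.00×10⁻³ = 3.07×10³ V/m.

3.07 kV/m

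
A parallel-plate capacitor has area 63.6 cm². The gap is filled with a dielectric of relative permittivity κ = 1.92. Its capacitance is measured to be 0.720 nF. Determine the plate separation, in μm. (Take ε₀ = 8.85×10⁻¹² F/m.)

d ≈ 150 μm

A = 63.6 cm² = 6.36×10⁻³ m².
d = κε₀A/C = 1.92 × 8.85×10⁻¹² × 6.36×10⁻³ / 7.20×10⁻¹⁰ = 1.50×10⁻⁴ m.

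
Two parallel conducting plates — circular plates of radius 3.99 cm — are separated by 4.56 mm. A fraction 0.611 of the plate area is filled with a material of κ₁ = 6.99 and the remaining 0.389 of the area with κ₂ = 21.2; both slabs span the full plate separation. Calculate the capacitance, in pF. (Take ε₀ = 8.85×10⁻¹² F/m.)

A = π(3.99 cm)² = 5.00×10⁻³ m².
Side-by-side slabs ⇒ two capacitors in parallel, each spanning the full gap.
C₁ = κ₁ε₀A₁/d = 6.99 × 8.85×10⁻¹² × 3.06×10⁻³ / 4.56×10⁻³ = 4.15×10⁻¹¹ F.
C₂ = κ₂ε₀A₂/d = 21.2 × 8.85×10⁻¹² × 1.95×10⁻³ / 4.56×10⁻³ = 8.00×10⁻¹¹ F.
C = C₁ + C₂ = 1.22×10⁻¹⁰ F.

C ≈ 122 pF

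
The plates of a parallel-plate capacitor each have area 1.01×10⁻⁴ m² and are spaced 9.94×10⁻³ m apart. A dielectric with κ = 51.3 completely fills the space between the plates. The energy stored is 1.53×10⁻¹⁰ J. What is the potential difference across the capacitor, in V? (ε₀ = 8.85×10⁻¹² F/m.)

8.14 V

C = κε₀A/d = 51.3 × 8.85×10⁻¹² × 1.01×10⁻⁴ / 9.94×10⁻³ = 4.61×10⁻¹² F.
V = √(2U/C) = √(2 × 1.53×10⁻¹⁰ / 4.61×10⁻¹²) = 8.14 V.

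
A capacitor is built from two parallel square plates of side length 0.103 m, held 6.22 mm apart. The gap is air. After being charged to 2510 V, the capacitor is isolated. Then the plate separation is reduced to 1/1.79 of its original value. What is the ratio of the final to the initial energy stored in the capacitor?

Isolated ⇒ Q is held fixed.
C₂ = 1.79 C₁ and U = Q²/(2C), so U₂/U₁ = C₁/C₂ = 0.559.

U₂/U₁ ≈ 0.559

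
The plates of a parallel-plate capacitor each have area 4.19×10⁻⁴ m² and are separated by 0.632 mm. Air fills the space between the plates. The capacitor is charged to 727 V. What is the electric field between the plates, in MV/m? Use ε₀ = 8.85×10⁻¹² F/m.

E = V/d = 727 / 6.32×10⁻⁴ = 1.15×10⁶ V/m.

E ≈ 1.15 MV/m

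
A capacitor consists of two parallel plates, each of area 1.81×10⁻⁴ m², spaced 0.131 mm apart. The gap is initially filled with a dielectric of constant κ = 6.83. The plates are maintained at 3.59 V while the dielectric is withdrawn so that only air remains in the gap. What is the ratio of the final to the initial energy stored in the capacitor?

Battery connected ⇒ V is held fixed.
C₂ = 0.146 C₁ and U = ½CV², so U₂/U₁ = C₂/C₁ = 0.146.

0.146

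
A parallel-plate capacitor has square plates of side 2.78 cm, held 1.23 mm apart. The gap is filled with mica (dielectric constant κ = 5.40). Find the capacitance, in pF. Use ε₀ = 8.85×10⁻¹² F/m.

30.0 pF

A = (2.78 cm)² = 7.73×10⁻⁴ m².
C = κε₀A/d = 5.40 × 8.85×10⁻¹² × 7.73×10⁻⁴ / 1.23×10⁻³ = 3.00×10⁻¹¹ F.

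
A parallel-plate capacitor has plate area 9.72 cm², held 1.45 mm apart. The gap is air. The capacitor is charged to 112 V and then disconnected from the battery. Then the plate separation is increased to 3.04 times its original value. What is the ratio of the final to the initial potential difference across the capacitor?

3.04

Isolated ⇒ Q is held fixed.
C₂ = 0.329 C₁ and V = Q/C, so V₂/V₁ = C₁/C₂ = 3.04.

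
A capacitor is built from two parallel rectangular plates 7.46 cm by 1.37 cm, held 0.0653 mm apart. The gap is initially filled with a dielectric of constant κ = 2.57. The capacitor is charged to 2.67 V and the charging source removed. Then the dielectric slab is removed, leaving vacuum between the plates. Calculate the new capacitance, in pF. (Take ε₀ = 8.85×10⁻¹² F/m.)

C ≈ 139 pF

A = 7.46 × 1.37 cm² = 1.02×10⁻³ m².
Initially C₁ = κε₀A/d = 2.57 × 8.85×10⁻¹² × 1.02×10⁻³ / 6.53×10⁻⁵ = 3.56×10⁻¹⁰ F.
C = κε₀A/d scales with κ, so C₂/C₁ = 1/κ = 1/2.57 = 0.389.
C₂ = 0.389 × 3.56×10⁻¹⁰ = 1.39×10⁻¹⁰ F.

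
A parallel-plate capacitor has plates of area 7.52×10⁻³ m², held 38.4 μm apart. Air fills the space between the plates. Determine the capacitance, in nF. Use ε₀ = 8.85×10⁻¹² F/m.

C ≈ 1.73 nF

C = ε₀A/d = 8.85×10⁻¹² × 7.52×10⁻³ / 3.84×10⁻⁵ = 1.73×10⁻⁹ F.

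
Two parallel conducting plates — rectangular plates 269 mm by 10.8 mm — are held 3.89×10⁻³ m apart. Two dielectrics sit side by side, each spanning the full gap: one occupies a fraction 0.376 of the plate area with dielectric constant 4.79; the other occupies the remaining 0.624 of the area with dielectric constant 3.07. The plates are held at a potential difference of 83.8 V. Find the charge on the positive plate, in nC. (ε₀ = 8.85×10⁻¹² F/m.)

A = 269 × 10.8 mm² = 2.91×10⁻³ m².
Side-by-side slabs ⇒ two capacitors in parallel, each spanning the full gap.
C₁ = κ₁ε₀A₁/d = 4.79 × 8.85×10⁻¹² × 1.09×10⁻³ / 3.89×10⁻³ = 1.19×10⁻¹¹ F.
C₂ = κ₂ε₀A₂/d = 3.07 × 8.85×10⁻¹² × 1.81×10⁻³ / 3.89×10⁻³ = 1.27×10⁻¹¹ F.
C = C₁ + C₂ = 2.46×10⁻¹¹ F.
Q = CV = 2.46×10⁻¹¹ × 83.8 = 2.06×10⁻⁹ C.

Q ≈ 2.06 nC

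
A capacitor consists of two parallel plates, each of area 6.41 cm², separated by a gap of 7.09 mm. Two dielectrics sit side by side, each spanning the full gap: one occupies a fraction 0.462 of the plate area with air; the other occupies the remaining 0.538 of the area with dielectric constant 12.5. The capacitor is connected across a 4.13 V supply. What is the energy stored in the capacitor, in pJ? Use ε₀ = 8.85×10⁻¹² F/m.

A = 6.41 cm² = 6.41×10⁻⁴ m².
Side-by-side slabs ⇒ two capacitors in parallel, each spanning the full gap.
C₁ = κ₁ε₀A₁/d = 1.00 × 8.85×10⁻¹² × 2.96×10⁻⁴ / 7.09×10⁻³ = 3.70×10⁻¹³ F.
C₂ = κ₂ε₀A₂/d = 12.5 × 8.85×10⁻¹² × 3.45×10⁻⁴ / 7.09×10⁻³ = 5.38×10⁻¹² F.
C = C₁ + C₂ = 5.75×10⁻¹² F.
U = ½CV² = ½ × 5.75×10⁻¹² × (4.13)² = 4.90×10⁻¹¹ J.

U ≈ 49.0 pJ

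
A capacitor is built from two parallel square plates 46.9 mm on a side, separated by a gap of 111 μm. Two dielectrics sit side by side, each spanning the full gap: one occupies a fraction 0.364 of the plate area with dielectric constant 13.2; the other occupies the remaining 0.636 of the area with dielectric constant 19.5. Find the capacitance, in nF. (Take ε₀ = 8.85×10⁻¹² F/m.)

A = (46.9 mm)² = 2.20×10⁻³ m².
Side-by-side slabs ⇒ two capacitors in parallel, each spanning the full gap.
C₁ = κ₁ε₀A₁/d = 13.2 × 8.85×10⁻¹² × 8.01×10⁻⁴ / 1.11×10⁻⁴ = 8.43×10⁻¹⁰ F.
C₂ = κ₂ε₀A₂/d = 19.5 × 8.85×10⁻¹² × 1.40×10⁻³ / 1.11×10⁻⁴ = 2.17×10⁻⁹ F.
C = C₁ + C₂ = 3.02×10⁻⁹ F.

3.02 nF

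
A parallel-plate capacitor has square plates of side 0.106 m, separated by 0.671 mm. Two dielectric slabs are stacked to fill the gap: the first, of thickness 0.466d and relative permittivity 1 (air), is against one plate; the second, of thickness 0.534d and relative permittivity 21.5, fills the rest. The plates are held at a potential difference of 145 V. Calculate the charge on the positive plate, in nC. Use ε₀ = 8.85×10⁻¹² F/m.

A = (0.106 m)² = 1.12×10⁻² m².
Stacked slabs ⇒ two capacitors in series, each with the full plate area.
C₁ = κ₁ε₀A/d₁ = 1.00 × 8.85×10⁻¹² × 1.12×10⁻² / 3.13×10⁻⁴ = 3.18×10⁻¹⁰ F.
C₂ = κ₂ε₀A/d₂ = 21.5 × 8.85×10⁻¹² × 1.12×10⁻² / 3.58×10⁻⁴ = 5.97×10⁻⁹ F.
C = (1/C₁ + 1/C₂)⁻¹ = 3.02×10⁻¹⁰ F.
Q = CV = 3.02×10⁻¹⁰ × 145 = 4.38×10⁻⁸ C.

Q ≈ 43.8 nC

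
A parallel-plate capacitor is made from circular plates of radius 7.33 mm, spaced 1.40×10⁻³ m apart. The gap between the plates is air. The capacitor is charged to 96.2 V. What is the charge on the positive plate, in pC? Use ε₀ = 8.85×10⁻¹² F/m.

A = π(7.33 mm)² = 1.69×10⁻⁴ m².
C = ε₀A/d = 8.85×10⁻¹² × 1.69×10⁻⁴ / 1.40×10⁻³ = 1.07×10⁻¹² F.
Q = CV = 1.07×10⁻¹² × 96.2 = 1.03×10⁻¹⁰ C.

Q ≈ 103 pC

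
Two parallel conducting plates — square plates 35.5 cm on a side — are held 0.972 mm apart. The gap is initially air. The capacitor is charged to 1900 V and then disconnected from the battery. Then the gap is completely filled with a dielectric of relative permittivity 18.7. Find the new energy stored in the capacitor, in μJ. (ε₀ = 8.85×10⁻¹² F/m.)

A = (35.5 cm)² = 0.126 m².
Initially C₁ = ε₀A/d = 8.85×10⁻¹² × 0.126 / 9.72×10⁻⁴ = 1.15×10⁻⁹ F.
U₁ = 2.07×10⁻³ J.
Isolated ⇒ Q is held fixed. C₂ = 18.7 C₁ and U = Q²/(2C), so U₂/U₁ = C₁/C₂ = 0.0535.
U₂ = 0.0535 × 2.07×10⁻³ = 1.11×10⁻⁴ J.

111 μJ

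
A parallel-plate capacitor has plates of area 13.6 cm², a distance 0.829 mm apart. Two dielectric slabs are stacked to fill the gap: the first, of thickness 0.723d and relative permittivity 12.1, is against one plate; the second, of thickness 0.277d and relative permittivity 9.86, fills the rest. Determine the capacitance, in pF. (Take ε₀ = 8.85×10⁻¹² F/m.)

A = 13.6 cm² = 1.36×10⁻³ m².
Stacked slabs ⇒ two capacitors in series, each with the full plate area.
C₁ = κ₁ε₀A/d₁ = 12.1 × 8.85×10⁻¹² × 1.36×10⁻³ / 5.99×10⁻⁴ = 2.43×10⁻¹⁰ F.
C₂ = κ₂ε₀A/d₂ = 9.86 × 8.85×10⁻¹² × 1.36×10⁻³ / 2.30×10⁻⁴ = 5.17×10⁻¹⁰ F.
C = (1/C₁ + 1/C₂)⁻¹ = 1.65×10⁻¹⁰ F.

165 pF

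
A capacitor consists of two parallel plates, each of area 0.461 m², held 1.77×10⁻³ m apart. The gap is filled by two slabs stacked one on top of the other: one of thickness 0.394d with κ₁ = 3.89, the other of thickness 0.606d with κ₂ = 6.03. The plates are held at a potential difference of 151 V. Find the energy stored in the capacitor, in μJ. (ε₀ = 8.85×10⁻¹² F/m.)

U ≈ 130 μJ

Stacked slabs ⇒ two capacitors in series, each with the full plate area.
C₁ = κ₁ε₀A/d₁ = 3.89 × 8.85×10⁻¹² × 0.461 / 6.97×10⁻⁴ = 2.28×10⁻⁸ F.
C₂ = κ₂ε₀A/d₂ = 6.03 × 8.85×10⁻¹² × 0.461 / 1.07×10⁻³ = 2.29×10⁻⁸ F.
C = (1/C₁ + 1/C₂)⁻¹ = 1.14×10⁻⁸ F.
U = ½CV² = ½ × 1.14×10⁻⁸ × (151)² = 1.30×10⁻⁴ J.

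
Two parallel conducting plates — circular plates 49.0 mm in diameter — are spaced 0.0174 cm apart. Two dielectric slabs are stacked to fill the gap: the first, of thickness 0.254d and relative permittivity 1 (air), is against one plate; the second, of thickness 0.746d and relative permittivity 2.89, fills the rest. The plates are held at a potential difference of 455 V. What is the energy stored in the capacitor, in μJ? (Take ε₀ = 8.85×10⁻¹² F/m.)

19.4 μJ

A = π(49.0/2 mm)² = 1.89×10⁻³ m².
Stacked slabs ⇒ two capacitors in series, each with the full plate area.
C₁ = κ₁ε₀A/d₁ = 1.00 × 8.85×10⁻¹² × 1.89×10⁻³ / 4.42×10⁻⁵ = 3.78×10⁻¹⁰ F.
C₂ = κ₂ε₀A/d₂ = 2.89 × 8.85×10⁻¹² × 1.89×10⁻³ / 1.30×10⁻⁴ = 3.72×10⁻¹⁰ F.
C = (1/C₁ + 1/C₂)⁻¹ = 1.87×10⁻¹⁰ F.
U = ½CV² = ½ × 1.87×10⁻¹⁰ × (455)² = 1.94×10⁻⁵ J.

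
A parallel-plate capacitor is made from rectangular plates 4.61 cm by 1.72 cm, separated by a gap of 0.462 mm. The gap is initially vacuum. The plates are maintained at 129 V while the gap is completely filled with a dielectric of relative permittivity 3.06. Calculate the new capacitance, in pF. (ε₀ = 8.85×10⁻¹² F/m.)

46.5 pF

A = 4.61 × 1.72 cm² = 7.93×10⁻⁴ m².
Initially C₁ = ε₀A/d = 8.85×10⁻¹² × 7.93×10⁻⁴ / 4.62×10⁻⁴ = 1.52×10⁻¹¹ F.
C = κε₀A/d scales with κ, so C₂/C₁ = κ = 3.06.
C₂ = 3.06 × 1.52×10⁻¹¹ = 4.65×10⁻¹¹ F.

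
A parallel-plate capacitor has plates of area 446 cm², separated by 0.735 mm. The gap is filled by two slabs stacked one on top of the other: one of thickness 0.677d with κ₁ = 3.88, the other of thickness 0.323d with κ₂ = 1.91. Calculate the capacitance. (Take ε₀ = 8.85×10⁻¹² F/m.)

C ≈ 1.56 nF

A = 446 cm² = 4.46×10⁻² m².
Stacked slabs ⇒ two capacitors in series, each with the full plate area.
C₁ = κ₁ε₀A/d₁ = 3.88 × 8.85×10⁻¹² × 4.46×10⁻² / 4.98×10⁻⁴ = 3.08×10⁻⁹ F.
C₂ = κ₂ε₀A/d₂ = 1.91 × 8.85×10⁻¹² × 4.46×10⁻² / 2.37×10⁻⁴ = 3.18×10⁻⁹ F.
C = (1/C₁ + 1/C₂)⁻¹ = 1.56×10⁻⁹ F.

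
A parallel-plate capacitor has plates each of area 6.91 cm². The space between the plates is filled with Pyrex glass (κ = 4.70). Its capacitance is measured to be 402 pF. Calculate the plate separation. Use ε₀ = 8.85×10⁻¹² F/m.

71.5 μm

A = 6.91 cm² = 6.91×10⁻⁴ m².
d = κε₀A/C = 4.70 × 8.85×10⁻¹² × 6.91×10⁻⁴ / 4.02×10⁻¹⁰ = 7.15×10⁻⁵ m.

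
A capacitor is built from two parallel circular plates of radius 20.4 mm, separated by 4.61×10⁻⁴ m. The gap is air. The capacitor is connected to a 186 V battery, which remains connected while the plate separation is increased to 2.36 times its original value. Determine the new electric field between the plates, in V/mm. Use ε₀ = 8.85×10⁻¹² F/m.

A = π(20.4 mm)² = 1.31×10⁻³ m².
Initially C₁ = ε₀A/d = 8.85×10⁻¹² × 1.31×10⁻³ / 4.61×10⁻⁴ = 2.51×10⁻¹¹ F.
E₁ = 4.03×10⁵ V/m.
Battery connected ⇒ V is held fixed. E = V/d, so E₂/E₁ = d₁/d₂ = 0.424.
E₂ = 0.424 × 4.03×10⁵ = 1.71×10⁵ V/m.

171 V/mm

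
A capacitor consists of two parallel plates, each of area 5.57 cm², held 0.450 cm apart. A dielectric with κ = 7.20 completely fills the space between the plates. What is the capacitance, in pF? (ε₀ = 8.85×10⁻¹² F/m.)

A = 5.57 cm² = 5.57×10⁻⁴ m².
C = κε₀A/d = 7.20 × 8.85×10⁻¹² × 5.57×10⁻⁴ / 4.50×10⁻³ = 7.89×10⁻¹² F.

7.89 pF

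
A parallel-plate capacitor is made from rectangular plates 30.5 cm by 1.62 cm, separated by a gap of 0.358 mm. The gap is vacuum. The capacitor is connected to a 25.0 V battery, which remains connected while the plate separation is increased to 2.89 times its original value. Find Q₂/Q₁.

Q₂/Q₁ ≈ 0.346

Battery connected ⇒ V is held fixed.
C₂ = 0.346 C₁ and Q = CV, so Q₂/Q₁ = C₂/C₁ = 0.346.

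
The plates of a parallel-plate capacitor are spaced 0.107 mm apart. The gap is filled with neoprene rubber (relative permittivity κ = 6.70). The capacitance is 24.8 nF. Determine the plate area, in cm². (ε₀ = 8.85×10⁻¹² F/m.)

448 cm²

A = Cd/(κε₀) = 2.48×10⁻⁸ × 1.07×10⁻⁴ / (6.70 × 8.85×10⁻¹²) = 4.48×10⁻² m².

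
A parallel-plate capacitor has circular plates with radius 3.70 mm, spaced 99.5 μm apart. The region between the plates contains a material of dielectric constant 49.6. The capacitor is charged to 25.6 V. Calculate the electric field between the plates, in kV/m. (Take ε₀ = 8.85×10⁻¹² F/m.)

257 kV/m

E = V/d = 25.6 / 9.95×10⁻⁵ = 2.57×10⁵ V/m.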